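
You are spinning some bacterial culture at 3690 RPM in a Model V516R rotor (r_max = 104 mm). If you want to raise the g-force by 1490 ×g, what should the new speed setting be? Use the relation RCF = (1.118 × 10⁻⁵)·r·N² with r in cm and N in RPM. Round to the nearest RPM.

N₂ ≈ 5141 RPM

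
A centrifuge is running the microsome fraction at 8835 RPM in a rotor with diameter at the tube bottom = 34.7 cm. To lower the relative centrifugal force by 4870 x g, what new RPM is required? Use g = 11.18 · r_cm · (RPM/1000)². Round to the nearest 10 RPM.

≈ 7280 RPM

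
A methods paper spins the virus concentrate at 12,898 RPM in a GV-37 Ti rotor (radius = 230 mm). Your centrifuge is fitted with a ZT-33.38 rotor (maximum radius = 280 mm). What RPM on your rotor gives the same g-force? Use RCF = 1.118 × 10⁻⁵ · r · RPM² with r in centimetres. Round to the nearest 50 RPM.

11700 RPM

Original rotor: r = 230 mm = 23.0 cm
RCF = 1.118 × 10⁻⁵ × r × N²
RCF_original = 1.118 × 10⁻⁵ × 23 × (12898)² = 1.118 × 10⁻⁵ × 23 × 166,358,404 ≈ 42,777.4 × g
Your rotor: r = 280 mm = 28.0 cm
42,777.4 = 1.118 × 10⁻⁵ × 28 × N²
N² = 42,777.4 / (31.304 × 10⁻⁵) = 136,651,546
N ≈ √136,651,546 ≈ 11,689.8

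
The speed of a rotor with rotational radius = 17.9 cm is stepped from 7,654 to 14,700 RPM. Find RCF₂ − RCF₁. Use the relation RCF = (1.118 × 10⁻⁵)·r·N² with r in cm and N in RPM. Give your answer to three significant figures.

31500 ×g

RCF₁ = 1.118 × 10⁻⁵ × 17.9 × (7654)² = 1.118 × 10⁻⁵ × 17.9 × 58,583,716 ≈ 11,723.9 × g
RCF₂ = 1.118 × 10⁻⁵ × 17.9 × (14700)² = 1.118 × 10⁻⁵ × 17.9 × 216,090,000 ≈ 43,244.4 × g
Increase = 43,244.4 − 11,723.9 = 31,520.5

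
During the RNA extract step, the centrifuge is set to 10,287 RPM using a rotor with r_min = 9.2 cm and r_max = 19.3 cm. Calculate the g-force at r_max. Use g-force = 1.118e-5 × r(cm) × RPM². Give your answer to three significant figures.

Use r_max = 19.3 cm.
RCF = 1.118 × 10⁻⁵ × r × N²
RCF = 1.118 × 10⁻⁵ × 19.3 × (10287)² = 1.118 × 10⁻⁵ × 19.3 × 105,822,369 ≈ 22,833.7 × g

≈ 22800 g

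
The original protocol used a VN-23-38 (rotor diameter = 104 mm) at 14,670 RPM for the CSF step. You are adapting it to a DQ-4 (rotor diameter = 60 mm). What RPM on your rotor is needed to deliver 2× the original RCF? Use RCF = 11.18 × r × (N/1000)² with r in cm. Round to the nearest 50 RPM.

Original rotor: r = 104 mm / 2 = 52 mm = 5.2 cm
RCF = 11.18 × r × (N/1000)²
RCF_original = 11.18 × 5.2 × (14.67)² = 11.18 × 5.2 × 215.2089 ≈ 12,511.4 × g
Target RCF = 2 × 12,511.4 ≈ 25,022.8 × g
Your rotor: r = 60 mm / 2 = 30 mm = 3 cm
25,022.8 = 11.18 × 3 × (N/1000)²
(N/1000)² = 25,022.8 / 33.54 = 746.0584
N = 1000 × √746.0584 ≈ 27,314.1

≈ 27300 RPM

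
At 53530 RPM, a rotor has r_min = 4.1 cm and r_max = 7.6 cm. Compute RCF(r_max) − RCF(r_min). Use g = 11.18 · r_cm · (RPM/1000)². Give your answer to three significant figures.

112000 g

ΔRCF = 11.18 × (r_max − r_min) × (N/1000)² = 11.18 × 3.5 × 2,865.4609 ≈ 112,125.5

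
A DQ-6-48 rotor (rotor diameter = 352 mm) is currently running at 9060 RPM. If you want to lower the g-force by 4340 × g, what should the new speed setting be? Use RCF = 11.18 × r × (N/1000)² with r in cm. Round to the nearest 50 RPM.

N₂ ≈ 7750 RPM

r = 352 mm / 2 = 176 mm = 17.6 cm
Current RCF = 11.18 × 17.6 × (9.06)² = 11.18 × 17.6 × 82.0836 ≈ 16,151.4 × g
Target RCF = 16,151.4 − 4,340 = 11,811.4 × g
(N/1000)² = 11,811.4 / 196.768 = 60.02704
N = 1000 × √60.02704 ≈ 7,747.7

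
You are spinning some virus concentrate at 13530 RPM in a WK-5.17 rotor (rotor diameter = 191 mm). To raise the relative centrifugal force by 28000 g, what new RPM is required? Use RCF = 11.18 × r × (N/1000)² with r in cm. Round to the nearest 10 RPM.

N₂ ≈ 21100 RPM

r = 191 mm / 2 = 95.5 mm = 9.55 cm
Current RCF = 11.18 × 9.55 × (13.53)² = 11.18 × 9.55 × 183.0609 ≈ 19,545.2 × g
Target RCF = 19,545.2 + 28,000 = 47,545.2 × g
(N/1000)² = 47,545.2 / 106.769 = 445.309
N = 1000 × √445.309 ≈ 21,102.3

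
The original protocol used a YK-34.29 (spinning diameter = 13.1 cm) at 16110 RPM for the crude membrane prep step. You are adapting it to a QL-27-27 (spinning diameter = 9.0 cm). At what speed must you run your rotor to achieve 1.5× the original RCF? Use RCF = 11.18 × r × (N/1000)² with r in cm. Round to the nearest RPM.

23804 RPM

Original rotor: r = 13.1 / 2 = 6.55 cm
RCF = 11.18 × r × (N/1000)²
RCF_original = 11.18 × 6.55 × (16.11)² = 11.18 × 6.55 × 259.5321 ≈ 19,005.3 × g
Target RCF = 1.5 × 19,005.3 ≈ 28,507.9 × g
Your rotor: r = 9.0 / 2 = 4.5 cm
28,507.9 = 11.18 × 4.5 × (N/1000)²
(N/1000)² = 28,507.9 / 50.31 = 566.6448
N = 1000 × √566.6448 ≈ 23,804.3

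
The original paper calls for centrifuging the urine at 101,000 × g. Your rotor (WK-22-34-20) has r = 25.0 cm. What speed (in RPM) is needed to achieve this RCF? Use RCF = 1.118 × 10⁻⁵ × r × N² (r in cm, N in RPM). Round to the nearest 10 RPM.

19010 RPM

101,000 = 1.118 × 10⁻⁵ × 25 × N²
N² = 101,000 / (27.95 × 10⁻⁵) = 361,359,571
N ≈ √361,359,571 ≈ 19,009.5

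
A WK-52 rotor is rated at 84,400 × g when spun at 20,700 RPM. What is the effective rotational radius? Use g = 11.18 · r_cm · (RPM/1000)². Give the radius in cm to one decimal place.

≈ 17.6 cm

RCF = 11.18 × r × (N/1000)²
84400 = 11.18 × r × (20.7)²
r = 84400 / (11.18 × 428.49) = 84400 / 4790.518 ≈ 17.618 cm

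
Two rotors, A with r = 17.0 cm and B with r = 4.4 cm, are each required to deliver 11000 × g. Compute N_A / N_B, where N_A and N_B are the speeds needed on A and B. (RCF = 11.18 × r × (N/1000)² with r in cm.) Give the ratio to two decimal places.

At fixed RCF, N ∝ 1/√r, so N_A/N_B = √(r_B/r_A) = √(4.4/17.0) = √0.258824 = 0.5087.

0.51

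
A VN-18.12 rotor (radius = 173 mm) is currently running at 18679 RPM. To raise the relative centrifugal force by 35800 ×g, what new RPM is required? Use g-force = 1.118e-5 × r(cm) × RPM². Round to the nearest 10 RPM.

r = 173 mm = 17.3 cm
Current RCF = 1.118 × 10⁻⁵ × 17.3 × (18679)² = 1.118 × 10⁻⁵ × 17.3 × 348,905,041 ≈ 67,483.1 × g
Target RCF = 67,483.1 + 35,800 = 103,283.1 × g
N² = 103,283.1 / (19.3414 × 10⁻⁵) = 534,000,124
N ≈ √534,000,124 ≈ 23,108.4

N₂ ≈ 23110 RPM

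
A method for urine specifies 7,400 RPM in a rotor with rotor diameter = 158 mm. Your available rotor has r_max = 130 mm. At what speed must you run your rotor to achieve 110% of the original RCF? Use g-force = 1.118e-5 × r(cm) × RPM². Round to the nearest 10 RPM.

6050 RPM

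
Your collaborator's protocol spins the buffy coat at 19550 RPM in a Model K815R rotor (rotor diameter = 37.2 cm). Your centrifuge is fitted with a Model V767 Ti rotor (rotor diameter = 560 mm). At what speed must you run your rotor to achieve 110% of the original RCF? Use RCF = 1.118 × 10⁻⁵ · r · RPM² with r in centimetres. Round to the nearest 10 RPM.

≈ 16710 RPM

Original rotor: r = 37.2 / 2 = 18.6 cm
RCF_original = 1.118 × 10⁻⁵ × 18.6 × (19550)² = 1.118 × 10⁻⁵ × 18.6 × 382,202,500 ≈ 79,478.2 × g
Target RCF = 1.1 × 79,478.2 ≈ 87,426 × g
Your rotor: r = 560 mm / 2 = 280 mm = 28 cm
87,426 = 1.118 × 10⁻⁵ × 28 × N²
N² = 87,426 / (31.304 × 10⁻⁵) = 279,280,603
N ≈ √279,280,603 ≈ 16,711.7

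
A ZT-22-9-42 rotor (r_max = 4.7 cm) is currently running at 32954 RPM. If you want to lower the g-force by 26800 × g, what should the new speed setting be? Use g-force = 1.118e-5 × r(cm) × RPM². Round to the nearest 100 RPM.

≈ 24000 RPM

Current RCF = 1.118 × 10⁻⁵ × 4.7 × (32954)² = 1.118 × 10⁻⁵ × 4.7 × 1,085,966,116 ≈ 57,063.2 × g
Target RCF = 57,063.2 − 26,800 = 30,263.2 × g
N² = 30,263.2 / (5.2546 × 10⁻⁵) = 575,937,274
N ≈ √575,937,274 ≈ 23,998.7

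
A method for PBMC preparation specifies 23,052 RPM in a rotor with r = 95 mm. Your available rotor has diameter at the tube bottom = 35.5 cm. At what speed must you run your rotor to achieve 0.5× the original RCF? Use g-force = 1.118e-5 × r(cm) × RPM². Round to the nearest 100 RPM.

≈ 11900 RPM

Original rotor: r = 95 mm = 9.5 cm
RCF = 1.118 × 10⁻⁵ × r × N²
RCF_original = 1.118 × 10⁻⁵ × 9.5 × (23052)² = 1.118 × 10⁻⁵ × 9.5 × 531,394,704 ≈ 56,439.4 × g
Target RCF = 0.5 × 56,439.4 ≈ 28,219.7 × g
Your rotor: r = 35.5 / 2 = 17.75 cm
28,219.7 = 1.118 × 10⁻⁵ × 17.75 × N²
N² = 28,219.7 / (19.8445 × 10⁻⁵) = 142,204,137
N ≈ √142,204,137 ≈ 11,924.9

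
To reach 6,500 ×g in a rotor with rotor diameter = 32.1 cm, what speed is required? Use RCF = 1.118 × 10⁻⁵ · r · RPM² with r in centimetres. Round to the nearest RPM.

6019 RPM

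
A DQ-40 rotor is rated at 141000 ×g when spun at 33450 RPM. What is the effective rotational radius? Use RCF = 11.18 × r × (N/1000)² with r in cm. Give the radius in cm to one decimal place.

RCF = 11.18 × r × (N/1000)²
141000 = 11.18 × r × (33.45)²
r = 141000 / (11.18 × 1118.9025) = 141000 / 12509.33 ≈ 11.272 cm

≈ 11.3 cm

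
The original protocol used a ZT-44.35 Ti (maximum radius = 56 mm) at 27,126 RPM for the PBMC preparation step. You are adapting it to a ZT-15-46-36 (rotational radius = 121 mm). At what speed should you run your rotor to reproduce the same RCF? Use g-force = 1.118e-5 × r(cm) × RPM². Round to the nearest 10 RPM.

18450 RPM

Original rotor: r = 56 mm = 5.6 cm
RCF_original = 1.118 × 10⁻⁵ × 5.6 × (27126)² = 1.118 × 10⁻⁵ × 5.6 × 735,819,876 ≈ 46,068.2 × g
Your rotor: r = 121 mm = 12.1 cm
46,068.2 = 1.118 × 10⁻⁵ × 12.1 × N²
N² = 46,068.2 / (13.5278 × 10⁻⁵) = 340,544,656
N ≈ √340,544,656 ≈ 18,453.9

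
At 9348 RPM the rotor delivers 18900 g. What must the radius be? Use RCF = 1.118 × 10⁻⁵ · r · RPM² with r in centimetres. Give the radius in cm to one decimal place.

r ≈ 19.3 cm

RCF = 1.118 × 10⁻⁵ × r × N²
18900 = 1.118 × 10⁻⁵ × r × (9348)²
r = 18900 / (1.118 × 10⁻⁵ × 87,385,104) = 18900 / 976.9655 ≈ 19.346 cm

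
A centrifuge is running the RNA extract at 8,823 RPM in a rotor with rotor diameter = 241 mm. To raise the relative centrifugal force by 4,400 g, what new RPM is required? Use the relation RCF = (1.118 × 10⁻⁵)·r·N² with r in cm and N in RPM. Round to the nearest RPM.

r = 241 mm / 2 = 120.5 mm = 12.05 cm
Current RCF = 1.118 × 10⁻⁵ × 12.05 × (8823)² = 1.118 × 10⁻⁵ × 12.05 × 77,845,329 ≈ 10,487.2 × g
Target RCF = 10,487.2 + 4,400 = 14,887.2 × g
N² = 14,887.2 / (13.4719 × 10⁻⁵) = 110,505,571
N ≈ √110,505,571 ≈ 10,512.2

N₂ ≈ 10512 RPM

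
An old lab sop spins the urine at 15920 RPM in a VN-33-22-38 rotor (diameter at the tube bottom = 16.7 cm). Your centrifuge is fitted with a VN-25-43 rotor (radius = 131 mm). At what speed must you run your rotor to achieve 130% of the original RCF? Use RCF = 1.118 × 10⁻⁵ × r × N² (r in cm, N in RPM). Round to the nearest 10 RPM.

Original rotor: r = 16.7 / 2 = 8.35 cm
RCF_original = 1.118 × 10⁻⁵ × 8.35 × (15920)² = 1.118 × 10⁻⁵ × 8.35 × 253,446,400 ≈ 23,660 × g
Target RCF = 1.3 × 23,660 ≈ 30,758 × g
Your rotor: r = 131 mm = 13.1 cm
30,758 = 1.118 × 10⁻⁵ × 13.1 × N²
N² = 30,758 / (14.6458 × 10⁻⁵) = 210,012,427
N ≈ √210,012,427 ≈ 14,491.8

≈ 14490 RPM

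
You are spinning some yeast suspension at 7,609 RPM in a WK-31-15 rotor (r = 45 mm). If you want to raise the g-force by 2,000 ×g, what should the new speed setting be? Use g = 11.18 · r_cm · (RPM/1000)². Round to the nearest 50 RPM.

N₂ ≈ 9900 RPM

r = 45 mm = 4.5 cm
Current RCF = 11.18 × 4.5 × (7.609)² = 11.18 × 4.5 × 57.896881 ≈ 2,912.8 × g
Target RCF = 2,912.8 + 2,000 = 4,912.8 × g
(N/1000)² = 4,912.8 / 50.31 = 97.65057
N = 1000 × √97.65057 ≈ 9,881.8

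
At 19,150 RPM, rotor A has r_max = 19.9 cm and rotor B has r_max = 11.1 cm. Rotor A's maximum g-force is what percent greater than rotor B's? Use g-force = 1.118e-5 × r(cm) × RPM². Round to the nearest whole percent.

79%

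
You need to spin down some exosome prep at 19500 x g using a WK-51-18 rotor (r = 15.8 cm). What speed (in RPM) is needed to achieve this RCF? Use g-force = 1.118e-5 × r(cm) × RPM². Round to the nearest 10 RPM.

19,500 = 1.118 × 10⁻⁵ × 15.8 × N²
N² = 19,500 / (17.6644 × 10⁻⁵) = 110,391,522
N ≈ √110,391,522 ≈ 10,506.7

N ≈ 10510 RPM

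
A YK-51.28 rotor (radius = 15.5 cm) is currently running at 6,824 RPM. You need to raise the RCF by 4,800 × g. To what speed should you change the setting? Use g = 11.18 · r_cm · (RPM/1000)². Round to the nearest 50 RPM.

≈ 8600 RPM

Current RCF = 11.18 × 15.5 × (6.824)² = 11.18 × 15.5 × 46.566976 ≈ 8,069.6 × g
Target RCF = 8,069.6 + 4,800 = 12,869.6 × g
(N/1000)² = 12,869.6 / 173.29 = 74.26626
N = 1000 × √74.26626 ≈ 8,617.8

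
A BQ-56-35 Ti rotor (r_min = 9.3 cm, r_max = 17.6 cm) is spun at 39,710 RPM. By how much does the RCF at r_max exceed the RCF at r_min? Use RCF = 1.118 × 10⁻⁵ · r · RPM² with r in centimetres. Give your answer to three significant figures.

ΔRCF ≈ 146000 ×g

ΔRCF = 1.118 × 10⁻⁵ × (r_max − r_min) × N² = 1.118 × 10⁻⁵ × 8.3 × 1,576,884,100 ≈ 146,325.4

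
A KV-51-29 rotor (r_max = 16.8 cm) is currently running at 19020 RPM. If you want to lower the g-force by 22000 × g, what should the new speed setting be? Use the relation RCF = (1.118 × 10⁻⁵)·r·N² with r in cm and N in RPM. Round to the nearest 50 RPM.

≈ 15650 RPM

Current RCF = 1.118 × 10⁻⁵ × 16.8 × (19020)² = 1.118 × 10⁻⁵ × 16.8 × 361,760,400 ≈ 67,947.3 × g
Target RCF = 67,947.3 − 22,000 = 45,947.3 × g
N² = 45,947.3 / (18.7824 × 10⁻⁵) = 244,629,547
N ≈ √244,629,547 ≈ 15,640.6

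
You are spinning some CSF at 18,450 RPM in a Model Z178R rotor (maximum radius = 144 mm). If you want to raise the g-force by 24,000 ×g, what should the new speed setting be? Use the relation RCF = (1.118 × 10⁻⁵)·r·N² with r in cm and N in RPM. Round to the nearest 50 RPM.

r = 144 mm = 14.4 cm
Current RCF = 1.118 × 10⁻⁵ × 14.4 × (18450)² = 1.118 × 10⁻⁵ × 14.4 × 340,402,500 ≈ 54,802.1 × g
Target RCF = 54,802.1 + 24,000 = 78,802.1 × g
N² = 78,802.1 / (16.0992 × 10⁻⁵) = 489,478,359
N ≈ √489,478,359 ≈ 22,124.2

22100 RPM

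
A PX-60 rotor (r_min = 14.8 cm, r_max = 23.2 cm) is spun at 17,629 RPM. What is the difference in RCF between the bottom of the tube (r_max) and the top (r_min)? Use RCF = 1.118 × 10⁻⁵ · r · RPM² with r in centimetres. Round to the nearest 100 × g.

≈ 29200 ×g

RCF_max = 1.118 × 10⁻⁵ × 23.2 × (17629)² = 1.118 × 10⁻⁵ × 23.2 × 310,781,641 ≈ 80,609.3 × g
RCF_min = 1.118 × 10⁻⁵ × 14.8 × (17629)² = 1.118 × 10⁻⁵ × 14.8 × 310,781,641 ≈ 51,423.2 × g
ΔRCF = 80,609.3 − 51,423.2 = 29,186.1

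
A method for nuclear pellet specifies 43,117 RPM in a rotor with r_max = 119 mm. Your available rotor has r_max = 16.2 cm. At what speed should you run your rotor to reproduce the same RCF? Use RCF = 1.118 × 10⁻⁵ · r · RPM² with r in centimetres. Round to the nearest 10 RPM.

Original rotor: r = 119 mm = 11.9 cm
RCF_original = 1.118 × 10⁻⁵ × 11.9 × (43117)² = 1.118 × 10⁻⁵ × 11.9 × 1,859,075,689 ≈ 247,335.1 × g
247,335.1 = 1.118 × 10⁻⁵ × 16.2 × N²
N² = 247,335.1 / (18.1116 × 10⁻⁵) = 1,365,617,063
N ≈ √1,365,617,063 ≈ 36,954.3

36950 RPM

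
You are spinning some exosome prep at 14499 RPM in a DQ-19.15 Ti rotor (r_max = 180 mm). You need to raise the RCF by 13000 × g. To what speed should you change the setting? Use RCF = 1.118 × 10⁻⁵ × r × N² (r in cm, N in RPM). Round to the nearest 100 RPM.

N₂ ≈ 16600 RPM

r = 180 mm = 18.0 cm
Current RCF = 1.118 × 10⁻⁵ × 18 × (14499)² = 1.118 × 10⁻⁵ × 18 × 210,221,001 ≈ 42,304.9 × g
Target RCF = 42,304.9 + 13,000 = 55,304.9 × g
N² = 55,304.9 / (20.124 × 10⁻⁵) = 274,820,612
N ≈ √274,820,612 ≈ 16,577.7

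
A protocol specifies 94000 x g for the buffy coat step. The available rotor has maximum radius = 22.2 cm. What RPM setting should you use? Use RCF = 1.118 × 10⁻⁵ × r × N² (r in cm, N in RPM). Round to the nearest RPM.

19461 RPM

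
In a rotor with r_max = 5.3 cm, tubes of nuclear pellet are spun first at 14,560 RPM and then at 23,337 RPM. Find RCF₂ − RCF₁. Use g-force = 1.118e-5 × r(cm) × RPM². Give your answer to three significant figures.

≈ 19700 × g

RCF₁ = 1.118 × 10⁻⁵ × 5.3 × (14560)² = 1.118 × 10⁻⁵ × 5.3 × 211,993,600 ≈ 12,561.5 × g
RCF₂ = 1.118 × 10⁻⁵ × 5.3 × (23337)² = 1.118 × 10⁻⁵ × 5.3 × 544,615,569 ≈ 32,270.7 × g
Increase = 32,270.7 − 12,561.5 = 19,709.2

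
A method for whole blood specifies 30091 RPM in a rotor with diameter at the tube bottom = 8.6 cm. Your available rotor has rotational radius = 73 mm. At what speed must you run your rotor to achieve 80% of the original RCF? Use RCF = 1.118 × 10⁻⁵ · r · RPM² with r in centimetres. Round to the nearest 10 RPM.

20660 RPM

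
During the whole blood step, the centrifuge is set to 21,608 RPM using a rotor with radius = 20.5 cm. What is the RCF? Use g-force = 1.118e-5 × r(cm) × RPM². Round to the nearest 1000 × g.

≈ 107000 g

RCF = 1.118 × 10⁻⁵ × 20.5 × (21608)² = 1.118 × 10⁻⁵ × 20.5 × 466,905,664 ≈ 107,010.1 × g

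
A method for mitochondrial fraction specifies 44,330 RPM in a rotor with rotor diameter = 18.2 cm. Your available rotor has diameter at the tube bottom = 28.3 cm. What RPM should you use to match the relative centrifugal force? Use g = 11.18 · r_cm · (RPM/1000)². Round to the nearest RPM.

35550 RPM

Original rotor: r = 18.2 / 2 = 9.1 cm
RCF_original = 11.18 × 9.1 × (44.33)² = 11.18 × 9.1 × 1,965.1489 ≈ 199,930.3 × g
Your rotor: r = 28.3 / 2 = 14.15 cm
199,930.3 = 11.18 × 14.15 × (N/1000)²
(N/1000)² = 199,930.3 / 158.197 = 1263.806
N = 1000 × √1263.806 ≈ 35,550.0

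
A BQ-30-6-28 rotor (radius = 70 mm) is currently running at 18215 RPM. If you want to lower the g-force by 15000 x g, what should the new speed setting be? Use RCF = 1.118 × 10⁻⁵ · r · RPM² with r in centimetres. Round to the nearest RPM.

r = 70 mm = 7.0 cm
Current RCF = 1.118 × 10⁻⁵ × 7 × (18215)² = 1.118 × 10⁻⁵ × 7 × 331,786,225 ≈ 25,965.6 × g
Target RCF = 25,965.6 − 15,000 = 10,965.6 × g
N² = 10,965.6 / (7.826 × 10⁻⁵) = 140,117,557
N ≈ √140,117,557 ≈ 11,837.1

≈ 11837 RPM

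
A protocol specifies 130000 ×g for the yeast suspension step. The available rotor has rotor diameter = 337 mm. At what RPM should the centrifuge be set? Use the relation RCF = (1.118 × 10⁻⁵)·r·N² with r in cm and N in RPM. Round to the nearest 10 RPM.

≈ 26270 RPM

r = 337 mm / 2 = 168.5 mm = 16.85 cm
RCF = 1.118 × 10⁻⁵ × r × N²
130,000 = 1.118 × 10⁻⁵ × 16.85 × N²
N² = 130,000 / (18.8383 × 10⁻⁵) = 690,083,500
N ≈ √690,083,500 ≈ 26,269.4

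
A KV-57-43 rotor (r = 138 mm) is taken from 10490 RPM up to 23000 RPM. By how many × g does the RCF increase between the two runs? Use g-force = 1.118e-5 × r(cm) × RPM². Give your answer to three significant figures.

r = 138 mm = 13.8 cm
RCF₁ = 1.118 × 10⁻⁵ × 13.8 × (10490)² = 1.118 × 10⁻⁵ × 13.8 × 110,040,100 ≈ 16,977.4 × g
RCF₂ = 1.118 × 10⁻⁵ × 13.8 × (23000)² = 1.118 × 10⁻⁵ × 13.8 × 529,000,000 ≈ 81,616.2 × g
Increase = 81,616.2 − 16,977.4 = 64,638.8

≈ 64600 × g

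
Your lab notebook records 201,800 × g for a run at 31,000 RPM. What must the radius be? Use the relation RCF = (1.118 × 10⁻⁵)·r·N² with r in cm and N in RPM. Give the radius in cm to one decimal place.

RCF = 1.118 × 10⁻⁵ × r × N²
201800 = 1.118 × 10⁻⁵ × r × (31000)²
r = 201800 / (1.118 × 10⁻⁵ × 961,000,000) = 201800 / 10743.98 ≈ 18.783 cm

r ≈ 18.8 cm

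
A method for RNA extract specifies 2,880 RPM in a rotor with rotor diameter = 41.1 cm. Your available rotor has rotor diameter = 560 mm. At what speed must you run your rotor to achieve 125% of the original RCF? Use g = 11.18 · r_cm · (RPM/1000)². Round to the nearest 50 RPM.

2750 RPM

Original rotor: r = 41.1 / 2 = 20.55 cm
RCF_original = 11.18 × 20.55 × (2.88)² = 11.18 × 20.55 × 8.2944 ≈ 1,905.6 × g
Target RCF = 1.25 × 1,905.6 ≈ 2,382 × g
Your rotor: r = 560 mm / 2 = 280 mm = 28 cm
2,382 = 11.18 × 28 × (N/1000)²
(N/1000)² = 2,382 / 313.04 = 7.609251
N = 1000 × √7.609251 ≈ 2,758.5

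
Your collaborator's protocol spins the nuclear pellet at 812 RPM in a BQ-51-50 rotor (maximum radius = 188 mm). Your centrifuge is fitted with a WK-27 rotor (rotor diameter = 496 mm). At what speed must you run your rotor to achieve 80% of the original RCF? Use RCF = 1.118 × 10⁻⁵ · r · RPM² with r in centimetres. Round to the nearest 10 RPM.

≈ 630 RPM

Original rotor: r = 188 mm = 18.8 cm
RCF_original = 1.118 × 10⁻⁵ × 18.8 × (812)² = 1.118 × 10⁻⁵ × 18.8 × 659,344 ≈ 138.6 × g
Target RCF = 0.8 × 138.6 ≈ 110.9 × g
Your rotor: r = 496 mm / 2 = 248 mm = 24.8 cm
110.9 = 1.118 × 10⁻⁵ × 24.8 × N²
N² = 110.9 / (27.7264 × 10⁻⁵) = 399,980
N ≈ √399,980 ≈ 632.4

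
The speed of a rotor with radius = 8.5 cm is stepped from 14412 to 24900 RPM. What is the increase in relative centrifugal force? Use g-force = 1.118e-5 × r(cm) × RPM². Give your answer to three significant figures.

39200 ×g

RCF₁ = 1.118 × 10⁻⁵ × 8.5 × (14412)² = 1.118 × 10⁻⁵ × 8.5 × 207,705,744 ≈ 19,738.3 × g
RCF₂ = 1.118 × 10⁻⁵ × 8.5 × (24900)² = 1.118 × 10⁻⁵ × 8.5 × 620,010,000 ≈ 58,919.6 × g
Increase = 58,919.6 − 19,738.3 = 39,181.3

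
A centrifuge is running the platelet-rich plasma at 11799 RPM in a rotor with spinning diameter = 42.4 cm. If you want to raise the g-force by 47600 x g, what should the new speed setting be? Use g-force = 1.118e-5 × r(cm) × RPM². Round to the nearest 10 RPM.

r = 42.4 / 2 = 21.2 cm
Current RCF = 1.118 × 10⁻⁵ × 21.2 × (11799)² = 1.118 × 10⁻⁵ × 21.2 × 139,216,401 ≈ 32,996.5 × g
Target RCF = 32,996.5 + 47,600 = 80,596.5 × g
N² = 80,596.5 / (23.7016 × 10⁻⁵) = 340,046,664
N ≈ √340,046,664 ≈ 18,440.4

N₂ ≈ 18440 RPM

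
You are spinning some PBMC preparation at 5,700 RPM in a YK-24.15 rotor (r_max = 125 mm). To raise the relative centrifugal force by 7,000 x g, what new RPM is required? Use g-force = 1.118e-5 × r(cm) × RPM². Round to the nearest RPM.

r = 125 mm = 12.5 cm
Current RCF = 1.118 × 10⁻⁵ × 12.5 × (5700)² = 1.118 × 10⁻⁵ × 12.5 × 32,490,000 ≈ 4,540.5 × g
Target RCF = 4,540.5 + 7,000 = 11,540.5 × g
N² = 11,540.5 / (13.975 × 10⁻⁵) = 82,579,606
N ≈ √82,579,606 ≈ 9,087.3

N₂ ≈ 9087 RPM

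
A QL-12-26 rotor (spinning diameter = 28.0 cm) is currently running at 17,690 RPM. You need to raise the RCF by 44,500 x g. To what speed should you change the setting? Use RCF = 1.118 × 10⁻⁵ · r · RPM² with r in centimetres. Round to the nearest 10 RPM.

24440 RPM

r = 28.0 / 2 = 14 cm
Current RCF = 1.118 × 10⁻⁵ × 14 × (17690)² = 1.118 × 10⁻⁵ × 14 × 312,936,100 ≈ 48,980.8 × g
Target RCF = 48,980.8 + 44,500 = 93,480.8 × g
N² = 93,480.8 / (15.652 × 10⁻⁵) = 597,245,081
N ≈ √597,245,081 ≈ 24,438.6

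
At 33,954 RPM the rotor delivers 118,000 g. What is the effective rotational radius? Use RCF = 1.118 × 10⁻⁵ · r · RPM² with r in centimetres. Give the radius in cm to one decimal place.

9.2 cm

RCF = 1.118 × 10⁻⁵ × r × N²
118000 = 1.118 × 10⁻⁵ × r × (33954)²
r = 118000 / (1.118 × 10⁻⁵ × 1,152,874,116) = 118000 / 12889.13 ≈ 9.155 cm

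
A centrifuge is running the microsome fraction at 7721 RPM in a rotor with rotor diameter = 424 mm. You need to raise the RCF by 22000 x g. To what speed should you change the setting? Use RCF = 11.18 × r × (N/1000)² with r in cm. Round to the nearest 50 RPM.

≈ 12350 RPM

r = 424 mm / 2 = 212 mm = 21.2 cm
Current RCF = 11.18 × 21.2 × (7.721)² = 11.18 × 21.2 × 59.613841 ≈ 14,129.4 × g
Target RCF = 14,129.4 + 22,000 = 36,129.4 × g
(N/1000)² = 36,129.4 / 237.016 = 152.4344
N = 1000 × √152.4344 ≈ 12,346.4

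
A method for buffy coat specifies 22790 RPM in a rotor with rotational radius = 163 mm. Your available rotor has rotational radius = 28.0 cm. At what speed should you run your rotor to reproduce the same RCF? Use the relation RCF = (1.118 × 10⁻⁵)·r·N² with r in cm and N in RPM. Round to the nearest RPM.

≈ 17388 RPM

Original rotor: r = 163 mm = 16.3 cm
RCF_original = 1.118 × 10⁻⁵ × 16.3 × (22790)² = 1.118 × 10⁻⁵ × 16.3 × 519,384,100 ≈ 94,649.4 × g
94,649.4 = 1.118 × 10⁻⁵ × 28 × N²
N² = 94,649.4 / (31.304 × 10⁻⁵) = 302,355,610
N ≈ √302,355,610 ≈ 17,388.4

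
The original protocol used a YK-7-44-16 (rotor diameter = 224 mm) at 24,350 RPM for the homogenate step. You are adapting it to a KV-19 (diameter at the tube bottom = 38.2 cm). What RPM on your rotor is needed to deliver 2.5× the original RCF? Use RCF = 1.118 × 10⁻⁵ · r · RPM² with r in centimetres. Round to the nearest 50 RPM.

Original rotor: r = 224 mm / 2 = 112 mm = 11.2 cm
RCF = 1.118 × 10⁻⁵ × r × N²
RCF_original = 1.118 × 10⁻⁵ × 11.2 × (24350)² = 1.118 × 10⁻⁵ × 11.2 × 592,922,500 ≈ 74,243.4 × g
Target RCF = 2.5 × 74,243.4 ≈ 185,608.5 × g
Your rotor: r = 38.2 / 2 = 19.1 cm
185,608.5 = 1.118 × 10⁻⁵ × 19.1 × N²
N² = 185,608.5 / (21.3538 × 10⁻⁵) = 869,205,949
N ≈ √869,205,949 ≈ 29,482.3

≈ 29500 RPM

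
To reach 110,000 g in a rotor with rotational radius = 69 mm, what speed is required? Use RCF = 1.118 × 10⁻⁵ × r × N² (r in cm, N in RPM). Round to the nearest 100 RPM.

37800 RPM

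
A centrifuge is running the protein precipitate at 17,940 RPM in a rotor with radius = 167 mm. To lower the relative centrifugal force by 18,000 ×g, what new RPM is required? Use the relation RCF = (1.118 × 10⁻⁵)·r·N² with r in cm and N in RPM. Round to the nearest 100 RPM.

r = 167 mm = 16.7 cm
Current RCF = 1.118 × 10⁻⁵ × 16.7 × (17940)² = 1.118 × 10⁻⁵ × 16.7 × 321,843,600 ≈ 60,090.1 × g
Target RCF = 60,090.1 − 18,000 = 42,090.1 × g
N² = 42,090.1 / (18.6706 × 10⁻⁵) = 225,435,176
N ≈ √225,435,176 ≈ 15,014.5

≈ 15000 RPM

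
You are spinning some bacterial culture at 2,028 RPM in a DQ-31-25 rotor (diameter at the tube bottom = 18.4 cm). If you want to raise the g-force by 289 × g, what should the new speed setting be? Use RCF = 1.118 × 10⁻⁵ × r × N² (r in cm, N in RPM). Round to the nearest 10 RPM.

r = 18.4 / 2 = 9.2 cm
Current RCF = 1.118 × 10⁻⁵ × 9.2 × (2028)² = 1.118 × 10⁻⁵ × 9.2 × 4,112,784 ≈ 423 × g
Target RCF = 423 + 289 = 712 × g
N² = 712 / (10.2856 × 10⁻⁵) = 6,922,299
N ≈ √6,922,299 ≈ 2,631.0

2630 RPM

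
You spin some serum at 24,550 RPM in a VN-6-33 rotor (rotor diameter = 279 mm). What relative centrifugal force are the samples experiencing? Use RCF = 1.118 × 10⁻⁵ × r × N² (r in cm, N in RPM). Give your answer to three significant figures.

r = 279 mm / 2 = 139.5 mm = 13.95 cm
RCF = 1.118 × 10⁻⁵ × 13.95 × (24550)² = 1.118 × 10⁻⁵ × 13.95 × 602,702,500 ≈ 93,998.1 × g

94000 x g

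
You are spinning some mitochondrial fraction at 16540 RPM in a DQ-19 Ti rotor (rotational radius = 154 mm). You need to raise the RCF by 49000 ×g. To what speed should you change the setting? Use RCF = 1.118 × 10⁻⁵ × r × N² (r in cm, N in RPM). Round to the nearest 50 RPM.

N₂ ≈ 23650 RPM

r = 154 mm = 15.4 cm
Current RCF = 1.118 × 10⁻⁵ × 15.4 × (16540)² = 1.118 × 10⁻⁵ × 15.4 × 273,571,600 ≈ 47,101.4 × g
Target RCF = 47,101.4 + 49,000 = 96,101.4 × g
N² = 96,101.4 / (17.2172 × 10⁻⁵) = 558,170,899
N ≈ √558,170,899 ≈ 23,625.6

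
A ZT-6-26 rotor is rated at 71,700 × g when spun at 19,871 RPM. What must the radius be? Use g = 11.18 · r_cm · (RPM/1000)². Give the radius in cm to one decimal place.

RCF = 11.18 × r × (N/1000)²
71700 = 11.18 × r × (19.871)²
r = 71700 / (11.18 × 394.856641) = 71700 / 4414.497 ≈ 16.242 cm

r ≈ 16.2 cm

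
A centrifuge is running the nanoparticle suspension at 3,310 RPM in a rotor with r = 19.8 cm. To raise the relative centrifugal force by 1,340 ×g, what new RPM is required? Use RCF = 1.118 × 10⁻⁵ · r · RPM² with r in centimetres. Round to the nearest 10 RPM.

Current RCF = 1.118 × 10⁻⁵ × 19.8 × (3310)² = 1.118 × 10⁻⁵ × 19.8 × 10,956,100 ≈ 2,425.3 × g
Target RCF = 2,425.3 + 1,340 = 3,765.3 × g
N² = 3,765.3 / (22.1364 × 10⁻⁵) = 17,009,541
N ≈ √17,009,541 ≈ 4,124.3

≈ 4120 RPM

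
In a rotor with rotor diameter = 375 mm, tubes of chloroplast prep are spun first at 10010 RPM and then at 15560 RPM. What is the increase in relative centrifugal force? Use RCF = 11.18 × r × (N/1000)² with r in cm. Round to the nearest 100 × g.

r = 375 mm / 2 = 187.5 mm = 18.75 cm
RCF₁ = 11.18 × 18.75 × (10.01)² = 11.18 × 18.75 × 100.2001 ≈ 21,004.4 × g
RCF₂ = 11.18 × 18.75 × (15.56)² = 11.18 × 18.75 × 242.1136 ≈ 50,753.1 × g
Increase = 50,753.1 − 21,004.4 = 29,748.7

≈ 29700 ×g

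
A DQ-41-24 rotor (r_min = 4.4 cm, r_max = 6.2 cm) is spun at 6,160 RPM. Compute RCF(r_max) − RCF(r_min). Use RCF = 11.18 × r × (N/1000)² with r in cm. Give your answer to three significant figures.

ΔRCF ≈ 764 ×g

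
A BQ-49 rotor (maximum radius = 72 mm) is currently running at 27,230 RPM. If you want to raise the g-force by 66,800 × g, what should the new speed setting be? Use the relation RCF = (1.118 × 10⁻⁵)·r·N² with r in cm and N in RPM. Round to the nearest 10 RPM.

N₂ ≈ 39640 RPM

r = 72 mm = 7.2 cm
Current RCF = 1.118 × 10⁻⁵ × 7.2 × (27230)² = 1.118 × 10⁻⁵ × 7.2 × 741,472,900 ≈ 59,685.6 × g
Target RCF = 59,685.6 + 66,800 = 126,485.6 × g
N² = 126,485.6 / (8.0496 × 10⁻⁵) = 1,571,327,768
N ≈ √1,571,327,768 ≈ 39,640.0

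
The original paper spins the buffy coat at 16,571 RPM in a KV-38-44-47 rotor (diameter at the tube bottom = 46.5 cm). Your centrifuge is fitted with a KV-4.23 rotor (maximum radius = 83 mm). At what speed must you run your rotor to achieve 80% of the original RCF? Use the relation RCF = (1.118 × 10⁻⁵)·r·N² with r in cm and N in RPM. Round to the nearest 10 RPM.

24810 RPM

Original rotor: r = 46.5 / 2 = 23.25 cm
RCF_original = 1.118 × 10⁻⁵ × 23.25 × (16571)² = 1.118 × 10⁻⁵ × 23.25 × 274,598,041 ≈ 71,377.6 × g
Target RCF = 0.8 × 71,377.6 ≈ 57,102.1 × g
Your rotor: r = 83 mm = 8.3 cm
57,102.1 = 1.118 × 10⁻⁵ × 8.3 × N²
N² = 57,102.1 / (9.2794 × 10⁻⁵) = 615,364,140
N ≈ √615,364,140 ≈ 24,806.5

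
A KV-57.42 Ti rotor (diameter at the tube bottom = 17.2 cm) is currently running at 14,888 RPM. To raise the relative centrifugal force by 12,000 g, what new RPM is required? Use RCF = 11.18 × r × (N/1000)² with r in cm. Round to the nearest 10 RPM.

18610 RPM

r = 17.2 / 2 = 8.6 cm
Current RCF = 11.18 × 8.6 × (14.888)² = 11.18 × 8.6 × 221.652544 ≈ 21,311.4 × g
Target RCF = 21,311.4 + 12,000 = 33,311.4 × g
(N/1000)² = 33,311.4 / 96.148 = 346.4596
N = 1000 × √346.4596 ≈ 18,613.4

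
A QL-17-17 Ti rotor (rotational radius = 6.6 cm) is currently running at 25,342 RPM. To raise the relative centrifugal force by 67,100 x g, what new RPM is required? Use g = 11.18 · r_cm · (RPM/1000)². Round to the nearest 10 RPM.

Current RCF = 11.18 × 6.6 × (25.342)² = 11.18 × 6.6 × 642.216964 ≈ 47,387.9 × g
Target RCF = 47,387.9 + 67,100 = 114,487.9 × g
(N/1000)² = 114,487.9 / 73.788 = 1551.579
N = 1000 × √1551.579 ≈ 39,390.1

39390 RPM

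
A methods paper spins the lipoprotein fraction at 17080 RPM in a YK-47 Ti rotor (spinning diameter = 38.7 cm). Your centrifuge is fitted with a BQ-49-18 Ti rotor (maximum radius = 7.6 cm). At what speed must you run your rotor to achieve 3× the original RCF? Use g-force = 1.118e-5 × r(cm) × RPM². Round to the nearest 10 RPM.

47200 RPM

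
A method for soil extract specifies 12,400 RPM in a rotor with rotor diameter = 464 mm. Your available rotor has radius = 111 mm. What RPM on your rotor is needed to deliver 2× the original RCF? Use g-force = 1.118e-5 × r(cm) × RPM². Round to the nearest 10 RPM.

25350 RPM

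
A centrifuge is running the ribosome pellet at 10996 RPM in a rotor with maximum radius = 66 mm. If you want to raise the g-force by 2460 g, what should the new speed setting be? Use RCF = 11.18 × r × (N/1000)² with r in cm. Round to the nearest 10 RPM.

≈ 12420 RPM

r = 66 mm = 6.6 cm
Current RCF = 11.18 × 6.6 × (10.996)² = 11.18 × 6.6 × 120.912016 ≈ 8,921.9 × g
Target RCF = 8,921.9 + 2,460 = 11,381.9 × g
(N/1000)² = 11,381.9 / 73.788 = 154.2514
N = 1000 × √154.2514 ≈ 12,419.8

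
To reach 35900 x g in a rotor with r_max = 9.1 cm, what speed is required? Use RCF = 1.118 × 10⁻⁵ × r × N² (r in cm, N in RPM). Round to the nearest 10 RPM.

N ≈ 18780 RPM

35,900 = 1.118 × 10⁻⁵ × 9.1 × N²
N² = 35,900 / (10.1738 × 10⁻⁵) = 352,867,169
N ≈ √352,867,169 ≈ 18,784.8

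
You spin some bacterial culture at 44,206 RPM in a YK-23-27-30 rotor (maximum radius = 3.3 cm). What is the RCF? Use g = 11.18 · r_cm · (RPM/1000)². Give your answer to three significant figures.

RCF = 11.18 × 3.3 × (44.206)² = 11.18 × 3.3 × 1,954.170436 ≈ 72,097.2 × g

72100 x g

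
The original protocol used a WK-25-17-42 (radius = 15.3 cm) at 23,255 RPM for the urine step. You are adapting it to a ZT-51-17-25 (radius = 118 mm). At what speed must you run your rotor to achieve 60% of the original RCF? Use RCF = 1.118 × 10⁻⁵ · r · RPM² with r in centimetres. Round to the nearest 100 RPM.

RCF = 1.118 × 10⁻⁵ × r × N²
RCF_original = 1.118 × 10⁻⁵ × 15.3 × (23255)² = 1.118 × 10⁻⁵ × 15.3 × 540,795,025 ≈ 92,505.2 × g
Target RCF = 0.6 × 92,505.2 ≈ 55,503.1 × g
Your rotor: r = 118 mm = 11.8 cm
55,503.1 = 1.118 × 10⁻⁵ × 11.8 × N²
N² = 55,503.1 / (13.1924 × 10⁻⁵) = 420,720,263
N ≈ √420,720,263 ≈ 20,511.5

≈ 20500 RPM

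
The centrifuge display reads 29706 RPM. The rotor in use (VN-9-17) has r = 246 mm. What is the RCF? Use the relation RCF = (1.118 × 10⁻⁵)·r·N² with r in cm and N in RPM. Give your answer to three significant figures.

243000 ×g

r = 246 mm = 24.6 cm
RCF = 1.118 × 10⁻⁵ × 24.6 × (29706)² = 1.118 × 10⁻⁵ × 24.6 × 882,446,436 ≈ 242,697.5 × g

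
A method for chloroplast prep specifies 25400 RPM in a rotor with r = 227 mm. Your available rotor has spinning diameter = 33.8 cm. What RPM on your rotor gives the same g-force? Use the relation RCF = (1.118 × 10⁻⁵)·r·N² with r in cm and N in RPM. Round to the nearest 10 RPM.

≈ 29440 RPM

Original rotor: r = 227 mm = 22.7 cm
RCF_original = 1.118 × 10⁻⁵ × 22.7 × (25400)² = 1.118 × 10⁻⁵ × 22.7 × 645,160,000 ≈ 163,732.6 × g
Your rotor: r = 33.8 / 2 = 16.9 cm
163,732.6 = 1.118 × 10⁻⁵ × 16.9 × N²
N² = 163,732.6 / (18.8942 × 10⁻⁵) = 866,575,986
N ≈ √866,575,986 ≈ 29,437.7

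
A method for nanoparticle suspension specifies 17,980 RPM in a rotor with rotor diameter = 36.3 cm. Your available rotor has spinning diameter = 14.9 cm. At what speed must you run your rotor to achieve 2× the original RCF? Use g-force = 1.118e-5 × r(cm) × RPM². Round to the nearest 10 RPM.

Original rotor: r = 36.3 / 2 = 18.15 cm
RCF_original = 1.118 × 10⁻⁵ × 18.15 × (17980)² = 1.118 × 10⁻⁵ × 18.15 × 323,280,400 ≈ 65,599.1 × g
Target RCF = 2 × 65,599.1 ≈ 131,198.2 × g
Your rotor: r = 14.9 / 2 = 7.45 cm
131,198.2 = 1.118 × 10⁻⁵ × 7.45 × N²
N² = 131,198.2 / (8.3291 × 10⁻⁵) = 1,575,178,591
N ≈ √1,575,178,591 ≈ 39,688.5

≈ 39690 RPM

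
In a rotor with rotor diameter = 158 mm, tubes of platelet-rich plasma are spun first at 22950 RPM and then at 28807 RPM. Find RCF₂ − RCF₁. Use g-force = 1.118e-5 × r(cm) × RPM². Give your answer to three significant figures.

r = 158 mm / 2 = 79 mm = 7.9 cm
RCF₁ = 1.118 × 10⁻⁵ × 7.9 × (22950)² = 1.118 × 10⁻⁵ × 7.9 × 526,702,500 ≈ 46,519.4 × g
RCF₂ = 1.118 × 10⁻⁵ × 7.9 × (28807)² = 1.118 × 10⁻⁵ × 7.9 × 829,843,249 ≈ 73,293.4 × g
Increase = 73,293.4 − 46,519.4 = 26,774

≈ 26800 × g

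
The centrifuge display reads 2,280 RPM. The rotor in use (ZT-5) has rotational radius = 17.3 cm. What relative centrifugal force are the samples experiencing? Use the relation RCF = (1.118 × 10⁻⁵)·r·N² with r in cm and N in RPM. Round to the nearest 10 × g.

RCF = 1.118 × 10⁻⁵ × r × N²
RCF = 1.118 × 10⁻⁵ × 17.3 × (2280)² = 1.118 × 10⁻⁵ × 17.3 × 5,198,400 ≈ 1,005.4 × g

1010 g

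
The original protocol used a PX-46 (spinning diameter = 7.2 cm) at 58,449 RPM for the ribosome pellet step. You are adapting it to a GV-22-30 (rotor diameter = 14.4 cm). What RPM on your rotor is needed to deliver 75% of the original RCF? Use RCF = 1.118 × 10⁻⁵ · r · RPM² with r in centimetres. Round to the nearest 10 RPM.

Original rotor: r = 7.2 / 2 = 3.6 cm
RCF = 1.118 × 10⁻⁵ × r × N²
RCF_original = 1.118 × 10⁻⁵ × 3.6 × (58449)² = 1.118 × 10⁻⁵ × 3.6 × 3,416,285,601 ≈ 137,498.7 × g
Target RCF = 0.75 × 137,498.7 ≈ 103,124 × g
Your rotor: r = 14.4 / 2 = 7.2 cm
103,124 = 1.118 × 10⁻⁵ × 7.2 × N²
N² = 103,124 / (8.0496 × 10⁻⁵) = 1,281,107,136
N ≈ √1,281,107,136 ≈ 35,792.6

35790 RPM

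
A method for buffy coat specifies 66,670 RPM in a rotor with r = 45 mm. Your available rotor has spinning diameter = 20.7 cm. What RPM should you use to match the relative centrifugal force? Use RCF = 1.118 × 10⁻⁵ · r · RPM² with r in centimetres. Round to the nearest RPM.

≈ 43961 RPM

Original rotor: r = 45 mm = 4.5 cm
RCF_original = 1.118 × 10⁻⁵ × 4.5 × (66670)² = 1.118 × 10⁻⁵ × 4.5 × 4,444,888,900 ≈ 223,622.4 × g
Your rotor: r = 20.7 / 2 = 10.35 cm
223,622.4 = 1.118 × 10⁻⁵ × 10.35 × N²
N² = 223,622.4 / (11.5713 × 10⁻⁵) = 1,932,560,732
N ≈ √1,932,560,732 ≈ 43,960.9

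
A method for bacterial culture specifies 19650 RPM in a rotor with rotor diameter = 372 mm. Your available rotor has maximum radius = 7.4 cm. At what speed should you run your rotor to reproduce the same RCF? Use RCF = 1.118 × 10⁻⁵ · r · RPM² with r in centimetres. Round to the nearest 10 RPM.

≈ 31150 RPM

Original rotor: r = 372 mm / 2 = 186 mm = 18.6 cm
RCF = 1.118 × 10⁻⁵ × r × N²
RCF_original = 1.118 × 10⁻⁵ × 18.6 × (19650)² = 1.118 × 10⁻⁵ × 18.6 × 386,122,500 ≈ 80,293.4 × g
80,293.4 = 1.118 × 10⁻⁵ × 7.4 × N²
N² = 80,293.4 / (8.2732 × 10⁻⁵) = 970,524,102
N ≈ √970,524,102 ≈ 31,153.2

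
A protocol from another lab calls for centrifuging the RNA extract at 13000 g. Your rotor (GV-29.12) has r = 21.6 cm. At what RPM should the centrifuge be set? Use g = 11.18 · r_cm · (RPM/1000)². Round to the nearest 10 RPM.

N ≈ 7340 RPM

RCF = 11.18 × r × (N/1000)²
13,000 = 11.18 × 21.6 × (N/1000)²
(N/1000)² = 13,000 / 241.488 = 53.8329
N = 1000 × √53.8329 ≈ 7,337.1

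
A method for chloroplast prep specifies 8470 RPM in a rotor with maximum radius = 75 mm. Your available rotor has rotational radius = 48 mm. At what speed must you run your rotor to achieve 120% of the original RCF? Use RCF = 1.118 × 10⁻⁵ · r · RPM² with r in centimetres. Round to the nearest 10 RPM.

≈ 11600 RPM

Original rotor: r = 75 mm = 7.5 cm
RCF_original = 1.118 × 10⁻⁵ × 7.5 × (8470)² = 1.118 × 10⁻⁵ × 7.5 × 71,740,900 ≈ 6,015.5 × g
Target RCF = 1.2 × 6,015.5 ≈ 7,218.6 × g
Your rotor: r = 48 mm = 4.8 cm
7,218.6 = 1.118 × 10⁻⁵ × 4.8 × N²
N² = 7,218.6 / (5.3664 × 10⁻⁵) = 134,514,758
N ≈ √134,514,758 ≈ 11,598.0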